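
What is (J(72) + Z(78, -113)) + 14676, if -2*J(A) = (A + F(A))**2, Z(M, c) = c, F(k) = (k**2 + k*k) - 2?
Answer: -54461359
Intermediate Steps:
F(k) = -2 + 2*k**2 (F(k) = (k**2 + k**2) - 2 = 2*k**2 - 2 = -2 + 2*k**2)
J(A) = -(-2 + A + 2*A**2)**2/2 (J(A) = -(A + (-2 + 2*A**2))**2/2 = -(-2 + A + 2*A**2)**2/2)
(J(72) + Z(78, -113)) + 14676 = (-(-2 + 72 + 2*72**2)**2/2 - 113) + 14676 = (-(-2 + 72 + 2*5184)**2/2 - 113) + 14676 = (-(-2 + 72 + 10368)**2/2 - 113) + 14676 = (-1/2*10438**2 - 113) + 14676 = (-1/2*108951844 - 113) + 14676 = (-54475922 - 113) + 14676 = -54476035 + 14676 = -54461359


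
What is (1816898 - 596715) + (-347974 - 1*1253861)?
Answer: -381652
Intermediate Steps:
(1816898 - 596715) + (-347974 - 1*1253861) = 1220183 + (-347974 - 1253861) = 1220183 - 1601835 = -381652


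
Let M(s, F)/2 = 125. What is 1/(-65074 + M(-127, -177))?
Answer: -1/64824 ≈ -1.5426e-5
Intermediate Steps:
M(s, F) = 250 (M(s, F) = 2*125 = 250)
1/(-65074 + M(-127, -177)) = 1/(-65074 + 250) = 1/(-64824) = -1/64824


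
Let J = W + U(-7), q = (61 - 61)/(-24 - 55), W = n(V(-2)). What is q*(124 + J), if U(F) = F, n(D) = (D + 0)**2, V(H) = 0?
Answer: 0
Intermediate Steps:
n(D) = D**2
W = 0 (W = 0**2 = 0)
q = 0 (q = 0/(-79) = 0*(-1/79) = 0)
J = -7 (J = 0 - 7 = -7)
q*(124 + J) = 0*(124 - 7) = 0*117 = 0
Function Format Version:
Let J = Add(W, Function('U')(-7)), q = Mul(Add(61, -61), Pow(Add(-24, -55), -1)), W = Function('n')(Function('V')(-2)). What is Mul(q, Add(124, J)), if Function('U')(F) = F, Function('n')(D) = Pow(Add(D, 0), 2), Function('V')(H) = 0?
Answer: 0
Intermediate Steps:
Function('n')(D) = Pow(D, 2)
W = 0 (W = Pow(0, 2) = 0)
q = 0 (q = Mul(0, Pow(-79, -1)) = Mul(0, Rational(-1, 79)) = 0)
J = -7 (J = Add(0, -7) = -7)
Mul(q, Add(124, J)) = Mul(0, Add(124, -7)) = Mul(0, 117) = 0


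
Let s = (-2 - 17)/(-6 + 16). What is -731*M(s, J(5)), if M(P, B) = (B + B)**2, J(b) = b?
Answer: -73100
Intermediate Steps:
s = -19/10 ≈ -1.9000
M(P, B) = 4*B**2 (M(P, B) = (2*B)**2 = 4*B**2)
-731*M(s, J(5)) = -2924*5**2 = -2924*25 = -731*100 = -73100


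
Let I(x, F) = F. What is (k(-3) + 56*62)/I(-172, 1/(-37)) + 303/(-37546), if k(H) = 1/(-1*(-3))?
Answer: -14471318143/112638 ≈ -1.2848e+5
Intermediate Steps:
k(H) = ⅓ (k(H) = 1/3 = ⅓)
(k(-3) + 56*62)/I(-172, 1/(-37)) + 303/(-37546) = (⅓ + 56*62)/(1/(-37)) + 303/(-37546) = (⅓ + 3472)/(-1/37) + 303*(-1/37546) = (10417/3)*(-37) - 303/37546 = -385429/3 - 303/37546 = -14471318143/112638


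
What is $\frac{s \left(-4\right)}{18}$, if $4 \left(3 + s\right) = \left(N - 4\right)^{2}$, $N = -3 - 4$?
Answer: $- \frac{109}{18} \approx -6.0556$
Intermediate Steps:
$N = -7$ ($N = -3 - 4 = -7$)
$s = \frac{109}{4}$ ($s = -3 + \frac{\left(-7 - 4\right)^{2}}{4} = -3 + \frac{\left(-11\right)^{2}}{4} = -3 + \frac{1}{4} \cdot 121 = -3 + \frac{121}{4} = \frac{109}{4} \approx 27.25$)
$\frac{s \left(-4\right)}{18} = \frac{\frac{109}{4} \left(-4\right)}{18} = \left(-109\right) \frac{1}{18} = - \frac{109}{18}$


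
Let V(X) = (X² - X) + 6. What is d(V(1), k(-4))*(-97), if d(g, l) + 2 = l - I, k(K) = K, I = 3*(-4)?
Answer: -582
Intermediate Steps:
I = -12
V(X) = 6 + X² - X
d(g, l) = 10 + l (d(g, l) = -2 + (l - 1*(-12)) = -2 + (l + 12) = -2 + (12 + l) = 10 + l)
d(V(1), k(-4))*(-97) = (10 - 4)*(-97) = 6*(-97) = -582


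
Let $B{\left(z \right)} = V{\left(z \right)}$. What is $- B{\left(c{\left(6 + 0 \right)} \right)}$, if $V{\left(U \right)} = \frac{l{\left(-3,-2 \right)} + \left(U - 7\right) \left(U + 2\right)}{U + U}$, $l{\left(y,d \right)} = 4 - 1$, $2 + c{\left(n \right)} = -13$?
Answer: $\frac{289}{30} \approx 9.6333$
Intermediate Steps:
$c{\left(n \right)} = -15$ ($c{\left(n \right)} = -2 - 13 = -15$)
$l{\left(y,d \right)} = 3$
$V{\left(U \right)} = \frac{3 + \left(-7 + U\right) \left(2 + U\right)}{2 U}$ ($V{\left(U \right)} = \frac{3 + \left(U - 7\right) \left(U + 2\right)}{U + U} = \frac{3 + \left(-7 + U\right) \left(2 + U\right)}{2 U}$)
$B{\left(z \right)} = \frac{-11 + z \left(-5 + z\right)}{2 z}$
$- B{\left(c{\left(6 + 0 \right)} \right)} = - \frac{-11 - 15 \left(-5 - 15\right)}{2 \left(-15\right)} = - \frac{\left(-1\right) \left(-11 - -300\right)}{2 \cdot 15} = - \frac{\left(-1\right) \left(-11 + 300\right)}{2 \cdot 15} = - \frac{\left(-1\right) 289}{2 \cdot 15} = \left(-1\right) \left(- \frac{289}{30}\right) = \frac{289}{30}$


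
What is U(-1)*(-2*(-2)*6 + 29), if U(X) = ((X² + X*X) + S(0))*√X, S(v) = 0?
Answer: 106*I ≈ 106.0*I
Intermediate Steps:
U(X) = 2*X^(5/2) (U(X) = ((X² + X*X) + 0)*√X = ((X² + X²) + 0)*√X = (2*X² + 0)*√X = (2*X²)*√X = 2*X^(5/2))
U(-1)*(-2*(-2)*6 + 29) = (2*(-1)^(5/2))*(-2*(-2)*6 + 29) = (2*I)*(4*6 + 29) = (2*I)*(24 + 29) = (2*I)*53 = 106*I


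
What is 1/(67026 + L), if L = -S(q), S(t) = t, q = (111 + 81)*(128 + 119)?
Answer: 1/19602 ≈ 5.1015e-5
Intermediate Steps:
q = 47424 (q = 192*247 = 47424)
L = -47424 (L = -1*47424 = -47424)
1/(67026 + L) = 1/(67026 - 47424) = 1/19602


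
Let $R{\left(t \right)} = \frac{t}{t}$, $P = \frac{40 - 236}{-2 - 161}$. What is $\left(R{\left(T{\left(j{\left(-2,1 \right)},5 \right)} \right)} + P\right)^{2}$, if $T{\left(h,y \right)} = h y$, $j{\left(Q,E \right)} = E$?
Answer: $\frac{128881}{26569} \approx 4.8508$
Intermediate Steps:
$P = \frac{196}{163}$ ($P = - \frac{196}{-163} = \left(-196\right) \left(- \frac{1}{163}\right) = \frac{196}{163} \approx 1.2025$)
$R{\left(t \right)} = 1$
$\left(R{\left(T{\left(j{\left(-2,1 \right)},5 \right)} \right)} + P\right)^{2} = \left(1 + \frac{196}{163}\right)^{2} = \left(\frac{359}{163}\right)^{2} = \frac{128881}{26569}$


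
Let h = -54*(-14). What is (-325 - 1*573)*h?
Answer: -678888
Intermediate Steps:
h = 756
(-325 - 1*573)*h = (-325 - 1*573)*756 = (-325 - 573)*756 = -898*756 = -678888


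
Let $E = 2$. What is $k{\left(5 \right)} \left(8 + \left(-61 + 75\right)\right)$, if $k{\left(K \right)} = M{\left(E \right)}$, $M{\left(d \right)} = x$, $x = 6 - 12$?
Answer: $-132$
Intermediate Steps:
$x = -6$ ($x = 6 - 12 = -6$)
$M{\left(d \right)} = -6$
$k{\left(K \right)} = -6$
$k{\left(5 \right)} \left(8 + \left(-61 + 75\right)\right) = - 6 \left(8 + \left(-61 + 75\right)\right) = - 6 \left(8 + 14\right) = \left(-6\right) 22 = -132$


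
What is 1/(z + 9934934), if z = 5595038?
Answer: 1/15529972 ≈ 6.4392e-8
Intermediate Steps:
1/(z + 9934934) = 1/(5595038 + 9934934) = 1/15529972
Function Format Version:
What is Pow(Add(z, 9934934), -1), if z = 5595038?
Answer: Rational(1, 15529972) ≈ 6.4392e-8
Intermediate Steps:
Pow(Add(z, 9934934), -1) = Pow(Add(5595038, 9934934), -1) = Pow(15529972, -1) = Rational(1, 15529972)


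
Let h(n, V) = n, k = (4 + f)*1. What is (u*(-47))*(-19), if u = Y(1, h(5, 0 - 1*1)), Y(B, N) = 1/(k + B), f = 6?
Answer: 893/11 ≈ 81.182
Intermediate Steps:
k = 10 (k = (4 + 6)*1 = 10*1 = 10)
Y(B, N) = 1/(10 + B)
u = 1/11 (u = 1/(10 + 1) = 1/11 ≈ 0.090909)
(u*(-47))*(-19) = ((1/11)*(-47))*(-19) = -47/11*(-19) = 893/11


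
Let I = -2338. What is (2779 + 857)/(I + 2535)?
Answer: 3636/197 ≈ 18.457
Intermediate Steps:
(2779 + 857)/(I + 2535) = (2779 + 857)/(-2338 + 2535) = 3636/197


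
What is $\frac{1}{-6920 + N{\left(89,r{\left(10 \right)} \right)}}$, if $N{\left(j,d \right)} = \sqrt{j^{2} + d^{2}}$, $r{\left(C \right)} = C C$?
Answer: $- \frac{6920}{47868479} - \frac{\sqrt{17921}}{47868479} \approx -0.00014736$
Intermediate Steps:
$r{\left(C \right)} = C^{2}$
$N{\left(j,d \right)} = \sqrt{d^{2} + j^{2}}$
$\frac{1}{-6920 + N{\left(89,r{\left(10 \right)} \right)}} = \frac{1}{-6920 + \sqrt{\left(10^{2}\right)^{2} + 89^{2}}} = \frac{1}{-6920 + \sqrt{100^{2} + 7921}} = \frac{1}{-6920 + \sqrt{10000 + 7921}} = \frac{1}{-6920 + \sqrt{17921}}$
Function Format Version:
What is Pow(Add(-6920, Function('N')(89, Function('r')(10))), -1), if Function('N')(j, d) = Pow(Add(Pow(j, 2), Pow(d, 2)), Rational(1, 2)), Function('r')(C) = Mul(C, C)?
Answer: Add(Rational(-6920, 47868479), Mul(Rational(-1, 47868479), Pow(17921, Rational(1, 2)))) ≈ -0.00014736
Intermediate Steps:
Function('r')(C) = Pow(C, 2)
Function('N')(j, d) = Pow(Add(Pow(d, 2), Pow(j, 2)), Rational(1, 2))
Pow(Add(-6920, Function('N')(89, Function('r')(10))), -1) = Pow(Add(-6920, Pow(Add(Pow(Pow(10, 2), 2), Pow(89, 2)), Rational(1, 2))), -1) = Pow(Add(-6920, Pow(Add(Pow(100, 2), 7921), Rational(1, 2))), -1) = Pow(Add(-6920, Pow(Add(10000, 7921), Rational(1, 2))), -1) = Pow(Add(-6920, Pow(17921, Rational(1, 2))), -1)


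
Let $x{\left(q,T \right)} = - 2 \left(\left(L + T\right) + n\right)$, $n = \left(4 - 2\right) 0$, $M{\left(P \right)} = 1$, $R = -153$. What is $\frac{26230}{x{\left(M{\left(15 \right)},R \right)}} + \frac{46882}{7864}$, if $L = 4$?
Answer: $\frac{55060889}{585868} \approx 93.982$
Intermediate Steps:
$n = 0$ ($n = 2 \cdot 0 = 0$)
$x{\left(q,T \right)} = -8 - 2 T$ ($x{\left(q,T \right)} = - 2 \left(\left(4 + T\right) + 0\right) = - 2 \left(4 + T\right) = -8 - 2 T$)
$\frac{26230}{x{\left(M{\left(15 \right)},R \right)}} + \frac{46882}{7864} = \frac{26230}{-8 - -306} + \frac{46882}{7864} = \frac{26230}{-8 + 306} + 46882 \cdot \frac{1}{7864} = \frac{26230}{298} + \frac{23441}{3932} = 26230 \cdot \frac{1}{298} + \frac{23441}{3932} = \frac{13115}{149} + \frac{23441}{3932} = \frac{55060889}{585868}$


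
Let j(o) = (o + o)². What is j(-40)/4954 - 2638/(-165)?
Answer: 7062326/408705 ≈ 17.280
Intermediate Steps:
j(o) = 4*o² (j(o) = (2*o)² = 4*o²)
j(-40)/4954 - 2638/(-165) = (4*(-40)²)/4954 - 2638/(-165) = (4*1600)*(1/4954) - 2638*(-1/165) = 6400*(1/4954) + 2638/165 = 3200/2477 + 2638/165 = 7062326/408705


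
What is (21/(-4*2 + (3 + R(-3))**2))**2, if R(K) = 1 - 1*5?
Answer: 9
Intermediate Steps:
R(K) = -4 (R(K) = 1 - 5 = -4)
(21/(-4*2 + (3 + R(-3))**2))**2 = (21/(-4*2 + (3 - 4)**2))**2 = (21/(-8 + (-1)**2))**2 = (21/(-8 + 1))**2 = (21/(-7))**2 = (21*(-1/7))**2 = (-3)**2 = 9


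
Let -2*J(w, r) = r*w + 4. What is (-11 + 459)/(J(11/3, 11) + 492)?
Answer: 2688/2819 ≈ 0.95353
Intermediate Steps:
J(w, r) = -2 - r*w/2 (J(w, r) = -(r*w + 4)/2 = -(4 + r*w)/2 = -2 - r*w/2)
(-11 + 459)/(J(11/3, 11) + 492) = (-11 + 459)/((-2 - ½*11*11/3) + 492) = 448/((-2 - ½*11*11*(⅓)) + 492) = 448/((-2 - ½*11*11/3) + 492) = 448/((-2 - 121/6) + 492) = 448/(-133/6 + 492) = 448/(2819/6) = 448*(6/2819) = 2688/2819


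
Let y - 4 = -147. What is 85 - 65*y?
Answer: 9380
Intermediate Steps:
y = -143 (y = 4 - 147 = -143)
85 - 65*y = 85 - 65*(-143) = 85 + 9295 = 9380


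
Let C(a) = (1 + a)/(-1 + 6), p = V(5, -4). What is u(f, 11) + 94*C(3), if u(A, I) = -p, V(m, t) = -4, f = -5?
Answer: 396/5 ≈ 79.200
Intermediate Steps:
p = -4
C(a) = 1/5 + a/5 (C(a) = (1 + a)/5 = (1 + a)*(1/5) = 1/5 + a/5)
u(A, I) = 4 (u(A, I) = -1*(-4) = 4)
u(f, 11) + 94*C(3) = 4 + 94*(1/5 + (1/5)*3) = 4 + 94*(1/5 + 3/5) = 4 + 94*(4/5) = 4 + 376/5 = 396/5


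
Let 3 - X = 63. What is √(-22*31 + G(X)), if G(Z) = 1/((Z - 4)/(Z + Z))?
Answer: I*√10882/4 ≈ 26.079*I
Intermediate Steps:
X = -60 (X = 3 - 1*63 = 3 - 63 = -60)
G(Z) = 2*Z/(-4 + Z) (G(Z) = 1/((-4 + Z)/((2*Z))) = 1/((-4 + Z)*(1/(2*Z))) = 1/((-4 + Z)/(2*Z)) = 2*Z/(-4 + Z))
√(-22*31 + G(X)) = √(-22*31 + 2*(-60)/(-4 - 60)) = √(-682 + 2*(-60)/(-64)) = √(-682 + 2*(-60)*(-1/64)) = √(-682 + 15/8) = √(-5441/8) = I*√10882/4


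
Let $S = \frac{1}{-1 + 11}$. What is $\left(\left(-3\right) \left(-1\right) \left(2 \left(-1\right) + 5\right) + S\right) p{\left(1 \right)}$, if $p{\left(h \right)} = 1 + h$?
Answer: $\frac{91}{5} \approx 18.2$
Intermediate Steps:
$S = \frac{1}{10} \approx 0.1$
$\left(\left(-3\right) \left(-1\right) \left(2 \left(-1\right) + 5\right) + S\right) p{\left(1 \right)} = \left(\left(-3\right) \left(-1\right) \left(2 \left(-1\right) + 5\right) + \frac{1}{10}\right) \left(1 + 1\right) = \left(3 \left(-2 + 5\right) + \frac{1}{10}\right) 2 = \left(3 \cdot 3 + \frac{1}{10}\right) 2 = \left(9 + \frac{1}{10}\right) 2 = \frac{91}{10} \cdot 2 = \frac{91}{5}$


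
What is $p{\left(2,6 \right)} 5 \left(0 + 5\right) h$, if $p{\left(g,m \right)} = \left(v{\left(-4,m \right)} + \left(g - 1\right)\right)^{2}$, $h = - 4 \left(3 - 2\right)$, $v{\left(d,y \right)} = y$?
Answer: $-4900$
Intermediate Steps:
$h = -4$ ($h = \left(-4\right) 1 = -4$)
$p{\left(g,m \right)} = \left(-1 + g + m\right)^{2}$ ($p{\left(g,m \right)} = \left(m + \left(g - 1\right)\right)^{2} = \left(m + \left(-1 + g\right)\right)^{2} = \left(-1 + g + m\right)^{2}$)
$p{\left(2,6 \right)} 5 \left(0 + 5\right) h = \left(-1 + 2 + 6\right)^{2} \cdot 5 \left(0 + 5\right) \left(-4\right) = 7^{2} \cdot 5 \cdot 5 \left(-4\right) = 49 \cdot 25 \left(-4\right) = 1225 \left(-4\right) = -4900$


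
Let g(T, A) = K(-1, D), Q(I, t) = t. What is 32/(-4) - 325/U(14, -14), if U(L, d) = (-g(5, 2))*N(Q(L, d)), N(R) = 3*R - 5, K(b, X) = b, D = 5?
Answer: -51/47 ≈ -1.0851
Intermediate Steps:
g(T, A) = -1
N(R) = -5 + 3*R
U(L, d) = -5 + 3*d (U(L, d) = (-1*(-1))*(-5 + 3*d) = 1*(-5 + 3*d) = -5 + 3*d)
32/(-4) - 325/U(14, -14) = 32/(-4) - 325/(-5 + 3*(-14)) = 32*(-¼) - 325/(-5 - 42) = -8 - 325/(-47) = -8 - 325*(-1/47) = -8 + 325/47 = -51/47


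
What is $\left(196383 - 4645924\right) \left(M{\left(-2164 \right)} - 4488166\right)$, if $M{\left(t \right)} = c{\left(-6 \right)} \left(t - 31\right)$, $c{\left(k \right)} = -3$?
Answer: $19940978404321$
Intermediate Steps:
$M{\left(t \right)} = 93 - 3 t$ ($M{\left(t \right)} = - 3 \left(t - 31\right) = - 3 \left(-31 + t\right) = 93 - 3 t$)
$\left(196383 - 4645924\right) \left(M{\left(-2164 \right)} - 4488166\right) = \left(196383 - 4645924\right) \left(\left(93 - -6492\right) - 4488166\right) = - 4449541 \left(\left(93 + 6492\right) - 4488166\right) = - 4449541 \left(6585 - 4488166\right) = \left(-4449541\right) \left(-4481581\right) = 19940978404321$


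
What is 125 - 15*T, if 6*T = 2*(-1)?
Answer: 130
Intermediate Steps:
T = -⅓ (T = (2*(-1))/6 = (⅙)*(-2) = -⅓ ≈ -0.33333)
125 - 15*T = 125 - 15*(-⅓) = 125 + 5 = 130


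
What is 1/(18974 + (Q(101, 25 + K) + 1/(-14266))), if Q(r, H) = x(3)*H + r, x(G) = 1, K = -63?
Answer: 14266/271581841 ≈ 5.2529e-5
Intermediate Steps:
Q(r, H) = H + r (Q(r, H) = 1*H + r = H + r)
1/(18974 + (Q(101, 25 + K) + 1/(-14266))) = 1/(18974 + (((25 - 63) + 101) + 1/(-14266))) = 1/(18974 + ((-38 + 101) - 1/14266)) = 1/(18974 + (63 - 1/14266)) = 1/(18974 + 898757/14266) = 1/(271581841/14266) = 14266/271581841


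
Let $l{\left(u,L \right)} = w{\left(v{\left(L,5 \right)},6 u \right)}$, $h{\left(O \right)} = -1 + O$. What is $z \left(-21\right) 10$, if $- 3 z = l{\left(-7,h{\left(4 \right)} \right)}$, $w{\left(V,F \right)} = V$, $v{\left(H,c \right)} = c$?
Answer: $350$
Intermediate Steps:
$l{\left(u,L \right)} = 5$
$z = - \frac{5}{3}$ ($z = \left(- \frac{1}{3}\right) 5 = - \frac{5}{3} \approx -1.6667$)
$z \left(-21\right) 10 = \left(- \frac{5}{3}\right) \left(-21\right) 10 = 35 \cdot 10 = 350$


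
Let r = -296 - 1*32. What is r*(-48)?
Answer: 15744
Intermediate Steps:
r = -328 (r = -296 - 32 = -328)
r*(-48) = -328*(-48) = 15744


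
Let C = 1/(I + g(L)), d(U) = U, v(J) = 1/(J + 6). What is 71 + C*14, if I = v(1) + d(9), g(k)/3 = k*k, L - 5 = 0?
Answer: 41917/589 ≈ 71.166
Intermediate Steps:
v(J) = 1/(6 + J)
L = 5 (L = 5 + 0 = 5)
g(k) = 3*k² (g(k) = 3*(k*k) = 3*k²)
I = 64/7 (I = 1/(6 + 1) + 9 = 1/7 + 9 = ⅐ + 9 = 64/7 ≈ 9.1429)
C = 7/589 (C = 1/(64/7 + 3*5²) = 1/(64/7 + 3*25) = 1/(64/7 + 75) = 1/(589/7) = 7/589 ≈ 0.011885)
71 + C*14 = 71 + (7/589)*14 = 71 + 98/589 = 41917/589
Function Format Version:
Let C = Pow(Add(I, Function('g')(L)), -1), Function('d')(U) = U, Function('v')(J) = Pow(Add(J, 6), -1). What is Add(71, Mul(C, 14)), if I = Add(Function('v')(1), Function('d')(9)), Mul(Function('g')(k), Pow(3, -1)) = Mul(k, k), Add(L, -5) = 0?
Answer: Rational(41917, 589) ≈ 71.166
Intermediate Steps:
Function('v')(J) = Pow(Add(6, J), -1)
L = 5 (L = Add(5, 0) = 5)
Function('g')(k) = Mul(3, Pow(k, 2)) (Function('g')(k) = Mul(3, Mul(k, k)) = Mul(3, Pow(k, 2)))
I = Rational(64, 7) (I = Add(Pow(Add(6, 1), -1), 9) = Add(Pow(7, -1), 9) = Add(Rational(1, 7), 9) = Rational(64, 7) ≈ 9.1429)
C = Rational(7, 589) (C = Pow(Add(Rational(64, 7), Mul(3, Pow(5, 2))), -1) = Pow(Add(Rational(64, 7), Mul(3, 25)), -1) = Pow(Add(Rational(64, 7), 75), -1) = Pow(Rational(589, 7), -1) = Rational(7, 589) ≈ 0.011885)
Add(71, Mul(C, 14)) = Add(71, Mul(Rational(7, 589), 14)) = Add(71, Rational(98, 589)) = Rational(41917, 589)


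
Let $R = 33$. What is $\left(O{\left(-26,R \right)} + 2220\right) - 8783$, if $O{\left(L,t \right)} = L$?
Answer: $-6589$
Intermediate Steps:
$\left(O{\left(-26,R \right)} + 2220\right) - 8783 = \left(-26 + 2220\right) - 8783 = 2194 - 8783 = -6589$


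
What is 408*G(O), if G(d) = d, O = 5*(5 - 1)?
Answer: 8160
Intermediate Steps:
O = 20 (O = 5*4 = 20)
408*G(O) = 408*20 = 8160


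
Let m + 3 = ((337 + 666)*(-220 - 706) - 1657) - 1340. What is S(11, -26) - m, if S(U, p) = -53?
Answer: 931725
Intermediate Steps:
m = -931778 (m = -3 + (((337 + 666)*(-220 - 706) - 1657) - 1340) = -3 + ((1003*(-926) - 1657) - 1340) = -3 + ((-928778 - 1657) - 1340) = -3 + (-930435 - 1340) = -3 - 931775 = -931778)
S(11, -26) - m = -53 - 1*(-931778) = -53 + 931778 = 931725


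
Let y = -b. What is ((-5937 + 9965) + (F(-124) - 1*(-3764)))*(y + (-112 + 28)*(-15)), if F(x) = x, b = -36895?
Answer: 292572540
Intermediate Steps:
y = 36895 (y = -1*(-36895) = 36895)
((-5937 + 9965) + (F(-124) - 1*(-3764)))*(y + (-112 + 28)*(-15)) = ((-5937 + 9965) + (-124 - 1*(-3764)))*(36895 + (-112 + 28)*(-15)) = (4028 + (-124 + 3764))*(36895 - 84*(-15)) = (4028 + 3640)*(36895 + 1260) = 7668*38155 = 292572540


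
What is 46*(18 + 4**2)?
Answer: 1564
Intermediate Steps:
46*(18 + 4**2) = 46*(18 + 16) = 46*34 = 1564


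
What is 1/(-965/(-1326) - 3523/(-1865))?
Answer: 2472990/6471223 ≈ 0.38215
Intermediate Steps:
1/(-965/(-1326) - 3523/(-1865)) = 1/(-965*(-1/1326) - 3523*(-1/1865)) = 1/(965/1326 + 3523/1865) = 1/(6471223/2472990) = 2472990/6471223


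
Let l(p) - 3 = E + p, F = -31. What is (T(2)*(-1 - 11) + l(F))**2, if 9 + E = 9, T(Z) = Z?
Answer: 2704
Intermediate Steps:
E = 0 (E = -9 + 9 = 0)
l(p) = 3 + p (l(p) = 3 + (0 + p) = 3 + p)
(T(2)*(-1 - 11) + l(F))**2 = (2*(-1 - 11) + (3 - 31))**2 = (2*(-12) - 28)**2 = (-24 - 28)**2 = (-52)**2 = 2704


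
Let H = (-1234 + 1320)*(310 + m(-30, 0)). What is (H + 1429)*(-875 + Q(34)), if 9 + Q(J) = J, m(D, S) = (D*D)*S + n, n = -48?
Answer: -20366850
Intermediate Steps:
m(D, S) = -48 + S*D² (m(D, S) = (D*D)*S - 48 = D²*S - 48 = S*D² - 48 = -48 + S*D²)
Q(J) = -9 + J
H = 22532 (H = (-1234 + 1320)*(310 + (-48 + 0*(-30)²)) = 86*(310 + (-48 + 0*900)) = 86*(310 + (-48 + 0)) = 86*(310 - 48) = 86*262 = 22532)
(H + 1429)*(-875 + Q(34)) = (22532 + 1429)*(-875 + (-9 + 34)) = 23961*(-875 + 25) = 23961*(-850) = -20366850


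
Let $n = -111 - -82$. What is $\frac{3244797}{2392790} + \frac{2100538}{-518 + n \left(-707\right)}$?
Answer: $\frac{1018198717813}{9563981630} \approx 106.46$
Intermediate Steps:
$n = -29$ ($n = -111 + 82 = -29$)
$\frac{3244797}{2392790} + \frac{2100538}{-518 + n \left(-707\right)} = \frac{3244797}{2392790} + \frac{2100538}{-518 - -20503} = 3244797 \cdot \frac{1}{2392790} + \frac{2100538}{-518 + 20503} = \frac{3244797}{2392790} + \frac{2100538}{19985} = \frac{1018198717813}{9563981630}$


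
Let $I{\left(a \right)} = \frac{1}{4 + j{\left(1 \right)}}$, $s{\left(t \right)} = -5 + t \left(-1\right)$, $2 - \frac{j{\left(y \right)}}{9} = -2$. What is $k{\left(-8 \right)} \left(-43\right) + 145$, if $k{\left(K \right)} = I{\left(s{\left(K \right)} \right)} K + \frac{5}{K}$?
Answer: $\frac{7219}{40} \approx 180.48$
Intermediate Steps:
$j{\left(y \right)} = 36$ ($j{\left(y \right)} = 18 - -18 = 18 + 18 = 36$)
$s{\left(t \right)} = -5 - t$
$I{\left(a \right)} = \frac{1}{40}$ ($I{\left(a \right)} = \frac{1}{4 + 36} = \frac{1}{40}$)
$k{\left(K \right)} = \frac{5}{K} + \frac{K}{40}$ ($k{\left(K \right)} = \frac{K}{40} + \frac{5}{K} = \frac{5}{K} + \frac{K}{40}$)
$k{\left(-8 \right)} \left(-43\right) + 145 = \left(\frac{5}{-8} + \frac{1}{40} \left(-8\right)\right) \left(-43\right) + 145 = \left(5 \left(- \frac{1}{8}\right) - \frac{1}{5}\right) \left(-43\right) + 145 = \left(- \frac{5}{8} - \frac{1}{5}\right) \left(-43\right) + 145 = \left(- \frac{33}{40}\right) \left(-43\right) + 145 = \frac{1419}{40} + 145 = \frac{7219}{40}$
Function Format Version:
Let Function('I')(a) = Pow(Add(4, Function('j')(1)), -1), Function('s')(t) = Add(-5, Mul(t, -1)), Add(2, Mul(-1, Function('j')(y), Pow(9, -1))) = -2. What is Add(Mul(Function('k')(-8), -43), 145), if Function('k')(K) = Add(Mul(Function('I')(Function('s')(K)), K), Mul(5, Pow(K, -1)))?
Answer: Rational(7219, 40) ≈ 180.48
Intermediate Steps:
Function('j')(y) = 36 (Function('j')(y) = Add(18, Mul(-9, -2)) = Add(18, 18) = 36)
Function('s')(t) = Add(-5, Mul(-1, t))
Function('I')(a) = Rational(1, 40) (Function('I')(a) = Pow(Add(4, 36), -1) = Pow(40, -1) = Rational(1, 40))
Function('k')(K) = Add(Mul(5, Pow(K, -1)), Mul(Rational(1, 40), K)) (Function('k')(K) = Add(Mul(Rational(1, 40), K), Mul(5, Pow(K, -1))) = Add(Mul(5, Pow(K, -1)), Mul(Rational(1, 40), K)))
Add(Mul(Function('k')(-8), -43), 145) = Add(Mul(Add(Mul(5, Pow(-8, -1)), Mul(Rational(1, 40), -8)), -43), 145) = Add(Mul(Add(Mul(5, Rational(-1, 8)), Rational(-1, 5)), -43), 145) = Add(Mul(Add(Rational(-5, 8), Rational(-1, 5)), -43), 145) = Add(Mul(Rational(-33, 40), -43), 145) = Add(Rational(1419, 40), 145) = Rational(7219, 40)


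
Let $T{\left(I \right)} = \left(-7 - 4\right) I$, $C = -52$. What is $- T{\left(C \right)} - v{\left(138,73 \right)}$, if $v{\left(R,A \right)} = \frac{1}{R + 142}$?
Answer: $- \frac{160161}{280} \approx -572.0$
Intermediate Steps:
$v{\left(R,A \right)} = \frac{1}{142 + R}$
$T{\left(I \right)} = - 11 I$
$- T{\left(C \right)} - v{\left(138,73 \right)} = - \left(-11\right) \left(-52\right) - \frac{1}{142 + 138} = \left(-1\right) 572 - \frac{1}{280} = -572 - \frac{1}{280} = - \frac{160161}{280}$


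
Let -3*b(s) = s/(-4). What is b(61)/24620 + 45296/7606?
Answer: 6691357103/1123558320 ≈ 5.9555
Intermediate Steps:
b(s) = s/12 (b(s) = -s/(3*(-4)) = -s*(-1)/(3*4) = -(-1)*s/12 = s/12)
b(61)/24620 + 45296/7606 = ((1/12)*61)/24620 + 45296/7606 = (61/12)*(1/24620) + 45296*(1/7606) = 61/295440 + 22648/3803 = 6691357103/1123558320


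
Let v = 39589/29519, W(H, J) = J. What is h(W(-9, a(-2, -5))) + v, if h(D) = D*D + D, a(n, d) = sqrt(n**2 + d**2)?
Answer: 895640/29519 + sqrt(29) ≈ 35.726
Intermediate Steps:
a(n, d) = sqrt(d**2 + n**2)
v = 39589/29519 (v = 39589*(1/29519) = 39589/29519 ≈ 1.3411)
h(D) = D + D**2 (h(D) = D**2 + D = D + D**2)
h(W(-9, a(-2, -5))) + v = sqrt((-5)**2 + (-2)**2)*(1 + sqrt((-5)**2 + (-2)**2)) + 39589/29519 = sqrt(25 + 4)*(1 + sqrt(25 + 4)) + 39589/29519 = sqrt(29)*(1 + sqrt(29)) + 39589/29519 = 39589/29519 + sqrt(29)*(1 + sqrt(29))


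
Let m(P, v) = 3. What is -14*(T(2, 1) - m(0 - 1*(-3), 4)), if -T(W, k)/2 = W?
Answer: 98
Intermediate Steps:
T(W, k) = -2*W
-14*(T(2, 1) - m(0 - 1*(-3), 4)) = -14*(-2*2 - 1*3) = -14*(-4 - 3) = -14*(-7) = 98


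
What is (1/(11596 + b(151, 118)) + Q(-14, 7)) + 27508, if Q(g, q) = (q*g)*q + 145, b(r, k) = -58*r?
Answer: 76532347/2838 ≈ 26967.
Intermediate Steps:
Q(g, q) = 145 + g*q**2 (Q(g, q) = (g*q)*q + 145 = g*q**2 + 145 = 145 + g*q**2)
(1/(11596 + b(151, 118)) + Q(-14, 7)) + 27508 = (1/(11596 - 58*151) + (145 - 14*7**2)) + 27508 = (1/(11596 - 8758) + (145 - 14*49)) + 27508 = (1/2838 + (145 - 686)) + 27508 = (1/2838 - 541) + 27508 = -1535357/2838 + 27508 = 76532347/2838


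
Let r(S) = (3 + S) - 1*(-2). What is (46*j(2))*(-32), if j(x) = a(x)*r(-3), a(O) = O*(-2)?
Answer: 11776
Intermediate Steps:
a(O) = -2*O
r(S) = 5 + S (r(S) = (3 + S) + 2 = 5 + S)
j(x) = -4*x (j(x) = (-2*x)*(5 - 3) = -2*x*2 = -4*x)
(46*j(2))*(-32) = (46*(-4*2))*(-32) = (46*(-8))*(-32) = -368*(-32) = 11776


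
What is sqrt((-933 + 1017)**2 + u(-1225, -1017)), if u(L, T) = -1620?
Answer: 6*sqrt(151) ≈ 73.729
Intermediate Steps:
sqrt((-933 + 1017)**2 + u(-1225, -1017)) = sqrt((-933 + 1017)**2 - 1620) = sqrt(84**2 - 1620) = sqrt(7056 - 1620) = sqrt(5436) = 6*sqrt(151)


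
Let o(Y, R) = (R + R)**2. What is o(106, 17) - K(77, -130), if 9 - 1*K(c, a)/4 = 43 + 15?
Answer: 1352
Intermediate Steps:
K(c, a) = -196 (K(c, a) = 36 - 4*(43 + 15) = 36 - 4*58 = 36 - 232 = -196)
o(Y, R) = 4*R**2 (o(Y, R) = (2*R)**2 = 4*R**2)
o(106, 17) - K(77, -130) = 4*17**2 - 1*(-196) = 4*289 + 196 = 1156 + 196 = 1352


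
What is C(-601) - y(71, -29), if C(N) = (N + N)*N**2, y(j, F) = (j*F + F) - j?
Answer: -434161443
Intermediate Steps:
y(j, F) = F - j + F*j (y(j, F) = (F*j + F) - j = (F + F*j) - j = F - j + F*j)
C(N) = 2*N**3 (C(N) = (2*N)*N**2 = 2*N**3)
C(-601) - y(71, -29) = 2*(-601)**3 - (-29 - 1*71 - 29*71) = 2*(-217081801) - (-29 - 71 - 2059) = -434163602 - 1*(-2159) = -434163602 + 2159 = -434161443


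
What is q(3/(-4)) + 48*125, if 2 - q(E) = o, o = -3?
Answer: 6005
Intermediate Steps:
q(E) = 5 (q(E) = 2 - 1*(-3) = 2 + 3 = 5)
q(3/(-4)) + 48*125 = 5 + 48*125 = 5 + 6000 = 6005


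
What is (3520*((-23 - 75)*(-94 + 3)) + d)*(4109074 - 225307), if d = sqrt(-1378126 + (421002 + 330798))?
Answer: 121916728053120 + 3883767*I*sqrt(626326) ≈ 1.2192e+14 + 3.0736e+9*I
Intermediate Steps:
d = I*sqrt(626326) (d = sqrt(-1378126 + 751800) = sqrt(-626326) = I*sqrt(626326) ≈ 791.41*I)
(3520*((-23 - 75)*(-94 + 3)) + d)*(4109074 - 225307) = (3520*((-23 - 75)*(-94 + 3)) + I*sqrt(626326))*(4109074 - 225307) = (3520*(-98*(-91)) + I*sqrt(626326))*3883767 = (3520*8918 + I*sqrt(626326))*3883767 = (31391360 + I*sqrt(626326))*3883767 = 121916728053120 + 3883767*I*sqrt(626326)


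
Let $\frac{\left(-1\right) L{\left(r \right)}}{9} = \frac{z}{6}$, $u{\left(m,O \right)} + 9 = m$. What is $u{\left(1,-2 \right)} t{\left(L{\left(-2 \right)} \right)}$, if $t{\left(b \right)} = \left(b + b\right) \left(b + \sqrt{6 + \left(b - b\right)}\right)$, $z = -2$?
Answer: $-144 - 48 \sqrt{6} \approx -261.58$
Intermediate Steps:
$u{\left(m,O \right)} = -9 + m$
$L{\left(r \right)} = 3$ ($L{\left(r \right)} = - 9 \left(- \frac{2}{6}\right) = - 9 \left(\left(-2\right) \frac{1}{6}\right) = \left(-9\right) \left(- \frac{1}{3}\right) = 3$)
$t{\left(b \right)} = 2 b \left(b + \sqrt{6}\right)$ ($t{\left(b \right)} = 2 b \left(b + \sqrt{6 + 0}\right) = 2 b \left(b + \sqrt{6}\right)$)
$u{\left(1,-2 \right)} t{\left(L{\left(-2 \right)} \right)} = \left(-9 + 1\right) 2 \cdot 3 \left(3 + \sqrt{6}\right) = - 8 \left(18 + 6 \sqrt{6}\right) = -144 - 48 \sqrt{6}$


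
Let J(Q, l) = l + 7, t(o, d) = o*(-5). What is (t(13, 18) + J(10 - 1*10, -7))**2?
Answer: 4225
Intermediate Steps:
t(o, d) = -5*o
J(Q, l) = 7 + l
(t(13, 18) + J(10 - 1*10, -7))**2 = (-5*13 + (7 - 7))**2 = (-65 + 0)**2 = (-65)**2 = 4225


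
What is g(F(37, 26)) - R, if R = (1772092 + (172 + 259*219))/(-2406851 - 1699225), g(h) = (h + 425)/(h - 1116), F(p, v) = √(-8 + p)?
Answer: 14358103417/222339909324 - 67*√29/54149 ≈ 0.057914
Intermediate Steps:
g(h) = (425 + h)/(-1116 + h)
R = -1828985/4106076 (R = (1772092 + (172 + 56721))/(-4106076) = (1772092 + 56893)*(-1/4106076) = 1828985*(-1/4106076) = -1828985/4106076 ≈ -0.44543)
g(F(37, 26)) - R = (425 + √(-8 + 37))/(-1116 + √(-8 + 37)) - 1*(-1828985/4106076) = (425 + √29)/(-1116 + √29) + 1828985/4106076 = 1828985/4106076 + (425 + √29)/(-1116 + √29)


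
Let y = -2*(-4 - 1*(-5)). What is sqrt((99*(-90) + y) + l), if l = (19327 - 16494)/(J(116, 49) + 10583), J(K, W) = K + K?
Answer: I*sqrt(1042354534305)/10815 ≈ 94.402*I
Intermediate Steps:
y = -2 (y = -2*(-4 + 5) = -2*1 = -2)
J(K, W) = 2*K
l = 2833/10815 (l = (19327 - 16494)/(2*116 + 10583) = 2833/(232 + 10583) = 2833/10815 ≈ 0.26195)
sqrt((99*(-90) + y) + l) = sqrt((99*(-90) - 2) + 2833/10815) = sqrt((-8910 - 2) + 2833/10815) = sqrt(-8912 + 2833/10815) = sqrt(-96380447/10815) = I*sqrt(1042354534305)/10815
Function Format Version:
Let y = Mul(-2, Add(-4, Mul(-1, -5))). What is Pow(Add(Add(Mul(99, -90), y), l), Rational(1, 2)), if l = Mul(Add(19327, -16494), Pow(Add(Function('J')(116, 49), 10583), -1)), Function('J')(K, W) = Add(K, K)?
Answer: Mul(Rational(1, 10815), I, Pow(1042354534305, Rational(1, 2))) ≈ Mul(94.402, I)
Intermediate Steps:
y = -2 (y = Mul(-2, Add(-4, 5)) = Mul(-2, 1) = -2)
Function('J')(K, W) = Mul(2, K)
l = Rational(2833, 10815) (l = Mul(Add(19327, -16494), Pow(Add(Mul(2, 116), 10583), -1)) = Mul(2833, Pow(Add(232, 10583), -1)) = Mul(2833, Pow(10815, -1)) = Mul(2833, Rational(1, 10815)) = Rational(2833, 10815) ≈ 0.26195)
Pow(Add(Add(Mul(99, -90), y), l), Rational(1, 2)) = Pow(Add(Add(Mul(99, -90), -2), Rational(2833, 10815)), Rational(1, 2)) = Pow(Add(Add(-8910, -2), Rational(2833, 10815)), Rational(1, 2)) = Pow(Add(-8912, Rational(2833, 10815)), Rational(1, 2)) = Pow(Rational(-96380447, 10815), Rational(1, 2)) = Mul(Rational(1, 10815), I, Pow(1042354534305, Rational(1, 2)))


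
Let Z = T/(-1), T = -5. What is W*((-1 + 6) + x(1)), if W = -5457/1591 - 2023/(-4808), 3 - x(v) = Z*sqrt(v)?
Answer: -69055989/7649528 ≈ -9.0275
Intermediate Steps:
Z = 5 (Z = -5/(-1) = -5*(-1) = 5)
x(v) = 3 - 5*sqrt(v)
W = -23018663/7649528 (W = -5457*1/1591 - 2023*(-1/4808) = -5457/1591 + 2023/4808 = -23018663/7649528 ≈ -3.0092)
W*((-1 + 6) + x(1)) = -23018663*((-1 + 6) + (3 - 5*sqrt(1)))/7649528 = -23018663*(5 + (3 - 5*1))/7649528 = -23018663*(5 + (3 - 5))/7649528 = -23018663*(5 - 2)/7649528 = -23018663/7649528*3 = -69055989/7649528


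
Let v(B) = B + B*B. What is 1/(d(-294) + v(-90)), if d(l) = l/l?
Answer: 1/8011 ≈ 0.00012483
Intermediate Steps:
d(l) = 1
v(B) = B + B²
1/(d(-294) + v(-90)) = 1/(1 - 90*(1 - 90)) = 1/(1 - 90*(-89)) = 1/(1 + 8010) = 1/8011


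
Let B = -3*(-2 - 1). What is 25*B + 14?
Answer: 239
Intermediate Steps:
B = 9 (B = -3*(-3) = 9)
25*B + 14 = 25*9 + 14 = 225 + 14 = 239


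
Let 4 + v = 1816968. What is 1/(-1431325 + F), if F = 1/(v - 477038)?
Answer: -1339926/1917869581949 ≈ -6.9865e-7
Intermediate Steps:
v = 1816964 (v = -4 + 1816968 = 1816964)
F = 1/1339926 (F = 1/(1816964 - 477038) = 1/1339926 ≈ 7.4631e-7)
1/(-1431325 + F) = 1/(-1431325 + 1/1339926) = 1/(-1917869581949/1339926) = -1339926/1917869581949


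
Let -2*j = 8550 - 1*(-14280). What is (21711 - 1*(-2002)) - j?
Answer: 35128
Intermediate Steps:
j = -11415 (j = -(8550 - 1*(-14280))/2 = -(8550 + 14280)/2 = -½*22830 = -11415)
(21711 - 1*(-2002)) - j = (21711 - 1*(-2002)) - 1*(-11415) = (21711 + 2002) + 11415 = 23713 + 11415 = 35128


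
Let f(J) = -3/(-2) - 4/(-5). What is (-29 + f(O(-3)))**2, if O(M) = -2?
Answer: 71289/100 ≈ 712.89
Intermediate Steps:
f(J) = 23/10 (f(J) = -3*(-1/2) - 4*(-1/5) = 3/2 + 4/5 = 23/10)
(-29 + f(O(-3)))**2 = (-29 + 23/10)**2 = (-267/10)**2 = 71289/100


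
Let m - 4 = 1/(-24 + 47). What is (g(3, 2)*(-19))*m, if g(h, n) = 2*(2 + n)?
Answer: -14136/23 ≈ -614.61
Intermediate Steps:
m = 93/23 (m = 4 + 1/(-24 + 47) = 4 + 1/23 = 93/23 ≈ 4.0435)
g(h, n) = 4 + 2*n
(g(3, 2)*(-19))*m = ((4 + 2*2)*(-19))*(93/23) = ((4 + 4)*(-19))*(93/23) = (8*(-19))*(93/23) = -152*93/23 = -14136/23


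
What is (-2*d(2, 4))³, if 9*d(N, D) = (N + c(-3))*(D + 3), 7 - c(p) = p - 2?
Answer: -7529536/729 ≈ -10329.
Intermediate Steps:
c(p) = 9 - p (c(p) = 7 - (p - 2) = 7 - (-2 + p) = 7 + (2 - p) = 9 - p)
d(N, D) = (3 + D)*(12 + N)/9 (d(N, D) = ((N + (9 - 1*(-3)))*(D + 3))/9 = ((N + (9 + 3))*(3 + D))/9 = ((N + 12)*(3 + D))/9 = ((12 + N)*(3 + D))/9 = ((3 + D)*(12 + N))/9 = (3 + D)*(12 + N)/9)
(-2*d(2, 4))³ = (-2*(4 + (⅓)*2 + (4/3)*4 + (⅑)*4*2))³ = (-2*(4 + ⅔ + 16/3 + 8/9))³ = (-2*98/9)³ = (-196/9)³ = -7529536/729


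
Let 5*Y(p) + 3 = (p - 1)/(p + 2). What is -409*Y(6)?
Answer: 7771/40 ≈ 194.27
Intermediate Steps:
Y(p) = -3/5 + (-1 + p)/(5*(2 + p)) (Y(p) = -3/5 + ((p - 1)/(p + 2))/5 = -3/5 + ((-1 + p)/(2 + p))/5 = -3/5 + (-1 + p)/(5*(2 + p)))
-409*Y(6) = -409*(-7 - 2*6)/(5*(2 + 6)) = -409*(-7 - 12)/(5*8) = -409*(-19)/(5*8) = -409*(-19/40) = 7771/40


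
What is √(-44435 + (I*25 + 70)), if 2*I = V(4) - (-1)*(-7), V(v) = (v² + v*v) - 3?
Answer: I*√44090 ≈ 209.98*I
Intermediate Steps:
V(v) = -3 + 2*v² (V(v) = (v² + v²) - 3 = 2*v² - 3 = -3 + 2*v²)
I = 11 (I = ((-3 + 2*4²) - (-1)*(-7))/2 = ((-3 + 2*16) - 1*7)/2 = ((-3 + 32) - 7)/2 = (29 - 7)/2 = (½)*22 = 11)
√(-44435 + (I*25 + 70)) = √(-44435 + (11*25 + 70)) = √(-44435 + (275 + 70)) = √(-44435 + 345) = √(-44090) = I*√44090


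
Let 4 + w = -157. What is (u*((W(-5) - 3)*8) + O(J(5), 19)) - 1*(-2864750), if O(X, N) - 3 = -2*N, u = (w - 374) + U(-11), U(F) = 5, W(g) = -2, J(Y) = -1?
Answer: 2885915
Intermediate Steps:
w = -161 (w = -4 - 157 = -161)
u = -530 (u = (-161 - 374) + 5 = -535 + 5 = -530)
O(X, N) = 3 - 2*N
(u*((W(-5) - 3)*8) + O(J(5), 19)) - 1*(-2864750) = (-530*(-2 - 3)*8 + (3 - 2*19)) - 1*(-2864750) = (-(-2650)*8 + (3 - 38)) + 2864750 = (-530*(-40) - 35) + 2864750 = (21200 - 35) + 2864750 = 21165 + 2864750 = 2885915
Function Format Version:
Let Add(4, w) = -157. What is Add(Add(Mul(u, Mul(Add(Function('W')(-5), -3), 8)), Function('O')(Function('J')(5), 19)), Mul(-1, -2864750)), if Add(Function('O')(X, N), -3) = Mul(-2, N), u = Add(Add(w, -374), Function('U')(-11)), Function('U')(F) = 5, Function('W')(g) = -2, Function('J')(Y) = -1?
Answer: 2885915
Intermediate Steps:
w = -161 (w = Add(-4, -157) = -161)
u = -530 (u = Add(Add(-161, -374), 5) = Add(-535, 5) = -530)
Function('O')(X, N) = Add(3, Mul(-2, N))
Add(Add(Mul(u, Mul(Add(Function('W')(-5), -3), 8)), Function('O')(Function('J')(5), 19)), Mul(-1, -2864750)) = Add(Add(Mul(-530, Mul(Add(-2, -3), 8)), Add(3, Mul(-2, 19))), Mul(-1, -2864750)) = Add(Add(Mul(-530, Mul(-5, 8)), Add(3, -38)), 2864750) = Add(Add(Mul(-530, -40), -35), 2864750) = Add(Add(21200, -35), 2864750) = Add(21165, 2864750) = 2885915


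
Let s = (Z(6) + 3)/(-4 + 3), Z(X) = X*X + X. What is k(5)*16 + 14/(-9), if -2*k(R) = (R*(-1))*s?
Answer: -16214/9 ≈ -1801.6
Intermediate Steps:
Z(X) = X + X² (Z(X) = X² + X = X + X²)
s = -45 (s = (6*(1 + 6) + 3)/(-4 + 3) = (6*7 + 3)/(-1) = (42 + 3)*(-1) = 45*(-1) = -45)
k(R) = -45*R/2 (k(R) = -R*(-1)*(-45)/2 = -(-R)*(-45)/2 = -45*R/2)
k(5)*16 + 14/(-9) = -45/2*5*16 + 14/(-9) = -225/2*16 + 14*(-⅑) = -1800 - 14/9 = -16214/9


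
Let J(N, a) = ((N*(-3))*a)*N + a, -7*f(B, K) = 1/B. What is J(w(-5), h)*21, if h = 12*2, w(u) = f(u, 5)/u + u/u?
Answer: -4334616/4375 ≈ -990.77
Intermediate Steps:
f(B, K) = -1/(7*B)
w(u) = 1 - 1/(7*u**2) (w(u) = (-1/(7*u))/u + u/u = -1/(7*u**2) + 1 = 1 - 1/(7*u**2))
h = 24
J(N, a) = a - 3*a*N**2 (J(N, a) = ((-3*N)*a)*N + a = (-3*N*a)*N + a = -3*a*N**2 + a = a - 3*a*N**2)
J(w(-5), h)*21 = (24*(1 - 3*(1 - 1/7/(-5)**2)**2))*21 = (24*(1 - 3*(1 - 1/7*1/25)**2))*21 = (24*(1 - 3*(1 - 1/175)**2))*21 = (24*(1 - 3*(174/175)**2))*21 = (24*(1 - 3*30276/30625))*21 = (24*(1 - 90828/30625))*21 = (24*(-60203/30625))*21 = -1444872/30625*21 = -4334616/4375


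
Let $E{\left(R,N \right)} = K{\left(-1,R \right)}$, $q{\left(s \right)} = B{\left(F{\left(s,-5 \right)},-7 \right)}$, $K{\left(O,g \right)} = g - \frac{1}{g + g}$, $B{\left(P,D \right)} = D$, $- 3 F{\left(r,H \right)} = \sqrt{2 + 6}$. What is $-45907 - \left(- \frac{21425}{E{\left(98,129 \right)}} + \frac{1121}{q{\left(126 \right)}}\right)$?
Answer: $- \frac{6121224096}{134449} \approx -45528.0$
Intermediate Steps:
$F{\left(r,H \right)} = - \frac{2 \sqrt{2}}{3}$ ($F{\left(r,H \right)} = - \frac{\sqrt{2 + 6}}{3} = - \frac{\sqrt{8}}{3} = - \frac{2 \sqrt{2}}{3}$)
$K{\left(O,g \right)} = g - \frac{1}{2 g}$
$q{\left(s \right)} = -7$
$E{\left(R,N \right)} = R - \frac{1}{2 R}$
$-45907 - \left(- \frac{21425}{E{\left(98,129 \right)}} + \frac{1121}{q{\left(126 \right)}}\right) = -45907 - \left(- \frac{1121}{7} - \frac{21425}{98 - \frac{1}{2 \cdot 98}}\right) = -45907 - \left(- \frac{1121}{7} - \frac{21425}{98 - \frac{1}{196}}\right) = -45907 + \left(\frac{21425}{98 - \frac{1}{196}} + \frac{1121}{7}\right) = -45907 + \left(\frac{21425}{\frac{19207}{196}} + \frac{1121}{7}\right) = -45907 + \left(21425 \cdot \frac{196}{19207} + \frac{1121}{7}\right) = -45907 + \left(\frac{4199300}{19207} + \frac{1121}{7}\right) = -45907 + \frac{50926147}{134449} = - \frac{6121224096}{134449}$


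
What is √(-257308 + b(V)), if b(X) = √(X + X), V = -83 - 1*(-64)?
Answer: √(-257308 + I*√38) ≈ 0.006 + 507.26*I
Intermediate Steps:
V = -19 (V = -83 + 64 = -19)
b(X) = √2*√X (b(X) = √(2*X) = √2*√X)
√(-257308 + b(V)) = √(-257308 + √2*√(-19)) = √(-257308 + √2*(I*√19)) = √(-257308 + I*√38)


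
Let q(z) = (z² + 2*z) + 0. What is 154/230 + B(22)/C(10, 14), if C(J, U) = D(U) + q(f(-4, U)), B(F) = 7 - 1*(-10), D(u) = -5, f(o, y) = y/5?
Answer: 65122/24265 ≈ 2.6838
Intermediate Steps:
f(o, y) = y/5 (f(o, y) = y*(⅕) = y/5)
B(F) = 17 (B(F) = 7 + 10 = 17)
q(z) = z² + 2*z
C(J, U) = -5 + U*(2 + U/5)/5 (C(J, U) = -5 + (U/5)*(2 + U/5) = -5 + U*(2 + U/5)/5)
154/230 + B(22)/C(10, 14) = 154/230 + 17/(-5 + (1/25)*14*(10 + 14)) = 154*(1/230) + 17/(-5 + (1/25)*14*24) = 77/115 + 17/(-5 + 336/25) = 77/115 + 17/(211/25) = 77/115 + 17*(25/211) = 77/115 + 425/211 = 65122/24265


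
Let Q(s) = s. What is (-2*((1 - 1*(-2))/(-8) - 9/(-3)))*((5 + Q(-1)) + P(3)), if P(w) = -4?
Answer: 0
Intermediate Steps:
(-2*((1 - 1*(-2))/(-8) - 9/(-3)))*((5 + Q(-1)) + P(3)) = (-2*((1 - 1*(-2))/(-8) - 9/(-3)))*((5 - 1) - 4) = (-2*((1 + 2)*(-⅛) - 9*(-⅓)))*(4 - 4) = -2*(3*(-⅛) + 3)*0 = -2*(-3/8 + 3)*0 = -2*21/8*0 = -21/4*0 = 0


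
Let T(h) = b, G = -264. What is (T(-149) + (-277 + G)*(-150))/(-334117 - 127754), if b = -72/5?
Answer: -135226/769785 ≈ -0.17567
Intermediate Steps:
b = -72/5 (b = -72*1/5 = -72/5 ≈ -14.400)
T(h) = -72/5
(T(-149) + (-277 + G)*(-150))/(-334117 - 127754) = (-72/5 + (-277 - 264)*(-150))/(-334117 - 127754) = (-72/5 - 541*(-150))/(-461871) = (-72/5 + 81150)*(-1/461871) = (405678/5)*(-1/461871) = -135226/769785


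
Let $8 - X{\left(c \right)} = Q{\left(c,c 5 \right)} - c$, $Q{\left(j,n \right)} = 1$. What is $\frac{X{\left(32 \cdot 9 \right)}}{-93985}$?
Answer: $- \frac{59}{18797} \approx -0.0031388$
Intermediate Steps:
$X{\left(c \right)} = 7 + c$ ($X{\left(c \right)} = 8 - \left(1 - c\right) = 8 + \left(-1 + c\right) = 7 + c$)
$\frac{X{\left(32 \cdot 9 \right)}}{-93985} = \frac{7 + 32 \cdot 9}{-93985} = \left(7 + 288\right) \left(- \frac{1}{93985}\right) = 295 \left(- \frac{1}{93985}\right) = - \frac{59}{18797}$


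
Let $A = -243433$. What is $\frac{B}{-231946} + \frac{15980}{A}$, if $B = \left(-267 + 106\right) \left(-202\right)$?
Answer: $- \frac{5811712553}{28231655309} \approx -0.20586$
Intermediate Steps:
$B = 32522$ ($B = \left(-161\right) \left(-202\right) = 32522$)
$\frac{B}{-231946} + \frac{15980}{A} = \frac{32522}{-231946} + \frac{15980}{-243433} = 32522 \left(- \frac{1}{231946}\right) + 15980 \left(- \frac{1}{243433}\right) = - \frac{16261}{115973} - \frac{15980}{243433} = - \frac{5811712553}{28231655309}$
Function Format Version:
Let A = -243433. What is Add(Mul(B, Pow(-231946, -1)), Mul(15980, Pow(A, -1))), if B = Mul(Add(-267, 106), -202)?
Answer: Rational(-5811712553, 28231655309) ≈ -0.20586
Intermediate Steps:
B = 32522 (B = Mul(-161, -202) = 32522)
Add(Mul(B, Pow(-231946, -1)), Mul(15980, Pow(A, -1))) = Add(Mul(32522, Pow(-231946, -1)), Mul(15980, Pow(-243433, -1))) = Add(Mul(32522, Rational(-1, 231946)), Mul(15980, Rational(-1, 243433))) = Add(Rational(-16261, 115973), Rational(-15980, 243433)) = Rational(-5811712553, 28231655309)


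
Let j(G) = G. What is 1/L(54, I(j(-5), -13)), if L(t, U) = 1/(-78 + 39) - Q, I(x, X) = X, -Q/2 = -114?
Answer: -39/8893 ≈ -0.0043855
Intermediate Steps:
Q = 228 (Q = -2*(-114) = 228)
L(t, U) = -8893/39 (L(t, U) = 1/(-78 + 39) - 1*228 = 1/(-39) - 228 = -1/39 - 228 = -8893/39)
1/L(54, I(j(-5), -13)) = 1/(-8893/39) = -39/8893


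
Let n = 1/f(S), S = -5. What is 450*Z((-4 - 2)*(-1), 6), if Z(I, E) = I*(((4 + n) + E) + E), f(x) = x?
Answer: 42660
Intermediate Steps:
n = -⅕ (n = 1/(-5) = -⅕ ≈ -0.20000)
Z(I, E) = I*(19/5 + 2*E) (Z(I, E) = I*(((4 - ⅕) + E) + E) = I*((19/5 + E) + E) = I*(19/5 + 2*E))
450*Z((-4 - 2)*(-1), 6) = 450*(((-4 - 2)*(-1))*(19 + 10*6)/5) = 450*((-6*(-1))*(19 + 60)/5) = 450*((⅕)*6*79) = 450*(474/5) = 42660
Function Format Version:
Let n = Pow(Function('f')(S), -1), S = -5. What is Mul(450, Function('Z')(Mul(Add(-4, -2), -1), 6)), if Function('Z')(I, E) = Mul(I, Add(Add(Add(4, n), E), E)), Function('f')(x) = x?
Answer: 42660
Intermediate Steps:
n = Rational(-1, 5) (n = Pow(-5, -1) = Rational(-1, 5) ≈ -0.20000)
Function('Z')(I, E) = Mul(I, Add(Rational(19, 5), Mul(2, E))) (Function('Z')(I, E) = Mul(I, Add(Add(Add(4, Rational(-1, 5)), E), E)) = Mul(I, Add(Add(Rational(19, 5), E), E)) = Mul(I, Add(Rational(19, 5), Mul(2, E))))
Mul(450, Function('Z')(Mul(Add(-4, -2), -1), 6)) = Mul(450, Mul(Rational(1, 5), Mul(Add(-4, -2), -1), Add(19, Mul(10, 6)))) = Mul(450, Mul(Rational(1, 5), Mul(-6, -1), Add(19, 60))) = Mul(450, Mul(Rational(1, 5), 6, 79)) = Mul(450, Rational(474, 5)) = 42660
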